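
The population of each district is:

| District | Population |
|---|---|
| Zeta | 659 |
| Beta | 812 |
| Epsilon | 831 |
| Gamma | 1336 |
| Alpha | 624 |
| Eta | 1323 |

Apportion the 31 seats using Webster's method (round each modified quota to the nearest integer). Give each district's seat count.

Zeta: 4, Beta: 5, Epsilon: 5, Gamma: 7, Alpha: 3, Eta: 7

Standard divisor 5585/31 ≈ 180.161; standard quotas: Zeta 3.658, Beta 4.507, Epsilon 4.613, Gamma 7.416, Alpha 3.464, Eta 7.343.
Rounding to the nearest integer gives Zeta 4, Beta 5, Epsilon 5, Gamma 7, Alpha 3, Eta 7 — total 31, matching the house size, so no adjustment is needed.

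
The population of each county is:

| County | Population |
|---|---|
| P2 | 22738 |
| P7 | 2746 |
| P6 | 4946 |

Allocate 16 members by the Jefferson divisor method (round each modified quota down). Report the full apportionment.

P2 13, P7 1, P6 2

Standard divisor 30430/16 ≈ 1901.875; standard quotas: P2 11.956, P7 1.444, P6 2.601.
Rounding down gives 11, 1, 2 = 14 seats, so the divisor must be adjusted.
With modified divisor 1700: modified quotas P2 13.375, P7 1.615, P6 2.909.
Rounding down: P2 13, P7 1, P6 2 (total 16).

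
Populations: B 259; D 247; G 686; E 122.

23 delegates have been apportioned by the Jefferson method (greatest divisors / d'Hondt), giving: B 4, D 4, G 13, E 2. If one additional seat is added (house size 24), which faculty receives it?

Priority for the next seat is population ÷ (current seats + 1).
Priorities: B 51.800, D 49.400, G 49.000, E 40.667.
Highest priority: B.

B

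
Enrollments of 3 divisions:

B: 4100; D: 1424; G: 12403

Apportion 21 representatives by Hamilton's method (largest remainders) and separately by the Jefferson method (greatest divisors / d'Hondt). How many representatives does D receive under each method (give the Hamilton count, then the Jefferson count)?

Hamilton: B 5, D 2, G 14.
Jefferson: B 5, D 1, G 15.
D gets 2 under Hamilton and 1 under Jefferson.

2 and 1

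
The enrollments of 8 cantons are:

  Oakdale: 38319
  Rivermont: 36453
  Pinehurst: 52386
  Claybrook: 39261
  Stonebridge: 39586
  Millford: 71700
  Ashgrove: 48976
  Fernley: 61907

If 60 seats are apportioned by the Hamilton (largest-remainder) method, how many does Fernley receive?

Total 388588; standard divisor 388588/60 ≈ 6476.467.
Standard quotas: Oakdale 5.9167, Rivermont 5.6285, Pinehurst 8.0887, Claybrook 6.0621, Stonebridge 6.1123, Millford 11.0709, Ashgrove 7.5621, Fernley 9.5588.
Lower quotas: Oakdale 5, Rivermont 5, Pinehurst 8, Claybrook 6, Stonebridge 6, Millford 11, Ashgrove 7, Fernley 9 (sum 57, leaving 3 seats).
Remainders in descending order: Oakdale 0.9167, Rivermont 0.6285, Ashgrove 0.5621, Fernley 0.5588, Stonebridge 0.1123, Pinehurst 0.0887, Millford 0.0709, Claybrook 0.0621.
The surplus seats go to Oakdale, Rivermont, Ashgrove.
Fernley receives 9.

9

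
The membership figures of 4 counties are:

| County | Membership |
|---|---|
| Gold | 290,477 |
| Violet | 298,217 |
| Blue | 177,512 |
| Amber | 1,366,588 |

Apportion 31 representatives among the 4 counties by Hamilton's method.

Standard divisor: 2132794 ÷ 31 ≈ 68799.806.
Standard quotas: Gold 4.2221, Violet 4.3346, Blue 2.5801, Amber 19.8633.
Lower quotas: Gold 4, Violet 4, Blue 2, Amber 19 (sum 29, leaving 2 seats).
Remainders in descending order: Amber 0.8633, Blue 0.5801, Violet 0.3346, Gold 0.2221.
The surplus seats go to Amber, Blue.

Gold 4; Violet 4; Blue 3; Amber 20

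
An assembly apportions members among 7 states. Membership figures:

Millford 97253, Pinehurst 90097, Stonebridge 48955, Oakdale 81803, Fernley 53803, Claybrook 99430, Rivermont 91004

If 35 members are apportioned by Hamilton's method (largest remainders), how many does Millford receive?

6

Standard divisor: 562345 ÷ 35 = 16067.
Standard quotas: Millford 6.0530, Pinehurst 5.6076, Stonebridge 3.0469, Oakdale 5.0914, Fernley 3.3487, Claybrook 6.1885, Rivermont 5.6640.
Lower quotas: Millford 6, Pinehurst 5, Stonebridge 3, Oakdale 5, Fernley 3, Claybrook 6, Rivermont 5 (sum 33, leaving 2 seats).
Remainders in descending order: Rivermont 0.6640, Pinehurst 0.6076, Fernley 0.3487, Claybrook 0.1885, Oakdale 0.0914, Millford 0.0530, Stonebridge 0.0469.
Largest remainders: Rivermont, Pinehurst receive the extra seats.
Millford receives 6.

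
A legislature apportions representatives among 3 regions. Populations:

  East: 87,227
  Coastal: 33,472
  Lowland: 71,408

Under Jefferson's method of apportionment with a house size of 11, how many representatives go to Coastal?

Standard divisor 192107/11 ≈ 17464.273; standard quotas: East 4.995, Coastal 1.917, Lowland 4.089.
Rounding down gives 4, 1, 4 = 9 seats, so the divisor must be adjusted.
With modified divisor 15600: modified quotas East 5.591, Coastal 2.146, Lowland 4.577.
Rounding down: East 5, Coastal 2, Lowland 4 (total 11).
Coastal receives 2.

2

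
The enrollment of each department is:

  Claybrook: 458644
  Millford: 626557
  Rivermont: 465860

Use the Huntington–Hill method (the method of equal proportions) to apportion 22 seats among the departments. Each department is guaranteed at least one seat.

Claybrook=6, Millford=9, Rivermont=7

With divisor 71327: modified quotas Claybrook 6.430, Millford 8.784, Rivermont 6.531.
Geometric-mean thresholds: Claybrook √(6·7)=6.481, Millford √(8·9)=8.485, Rivermont √(6·7)=6.481.
Each quota rounded against its threshold gives Claybrook 6, Millford 9, Rivermont 7 (total 22).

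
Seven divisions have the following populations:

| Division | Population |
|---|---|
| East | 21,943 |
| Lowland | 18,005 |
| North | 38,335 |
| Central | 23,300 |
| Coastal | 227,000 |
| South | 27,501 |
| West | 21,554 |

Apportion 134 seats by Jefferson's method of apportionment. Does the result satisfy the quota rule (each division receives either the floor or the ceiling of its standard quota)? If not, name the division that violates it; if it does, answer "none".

Coastal

Standard quotas: East 7.786, Lowland 6.389, North 13.603, Central 8.268, Coastal 80.548, South 9.758, West 7.648.
Jefferson allocation: East 8, Lowland 6, North 13, Central 8, Coastal 82, South 10, West 7.
Coastal has quota 80.548 (lower 80, upper 81) but receives 82 — outside the quota interval.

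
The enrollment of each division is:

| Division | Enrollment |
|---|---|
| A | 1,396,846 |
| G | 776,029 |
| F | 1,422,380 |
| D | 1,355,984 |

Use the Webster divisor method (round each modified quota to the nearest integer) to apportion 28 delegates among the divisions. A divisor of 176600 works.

With modified divisor 176600: modified quotas A 7.910, G 4.394, F 8.054, D 7.678.
Rounding to the nearest integer: A 8, G 4, F 8, D 8 (total 28).

A 8, G 4, F 8, D 8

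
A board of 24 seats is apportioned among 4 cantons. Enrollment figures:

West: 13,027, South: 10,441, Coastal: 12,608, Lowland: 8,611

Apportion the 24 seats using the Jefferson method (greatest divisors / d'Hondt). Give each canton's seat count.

Standard divisor 44687/24 ≈ 1861.958; standard quotas: West 6.996, South 5.608, Coastal 6.771, Lowland 4.625.
Rounding down gives 6, 5, 6, 4 = 21 seats, so the divisor must be adjusted.
With modified divisor 1730: modified quotas West 7.530, South 6.035, Coastal 7.288, Lowland 4.977.
Rounding down: West 7, South 6, Coastal 7, Lowland 4 (total 24).

West 7; South 6; Coastal 7; Lowland 4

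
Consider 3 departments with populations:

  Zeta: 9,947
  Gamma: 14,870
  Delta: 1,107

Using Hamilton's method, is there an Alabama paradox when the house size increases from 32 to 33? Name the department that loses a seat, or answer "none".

At 32 seats: Zeta 12, Gamma 18, Delta 2.
At 33 seats: Zeta 13, Gamma 19, Delta 1.
Delta drops from 2 to 1.

Delta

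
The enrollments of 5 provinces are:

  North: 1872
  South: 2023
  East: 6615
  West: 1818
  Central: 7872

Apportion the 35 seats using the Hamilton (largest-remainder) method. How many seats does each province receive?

Total 20200; standard divisor 20200/35 ≈ 577.143.
Standard quotas: North 3.2436, South 3.5052, East 11.4616, West 3.1500, Central 13.6396.
Lower quotas: North 3, South 3, East 11, West 3, Central 13 (sum 33, leaving 2 seats).
Remainders in descending order: Central 0.6396, South 0.5052, East 0.4616, North 0.2436, West 0.1500.
Largest remainders: Central, South receive the extra seats.

North 3, South 4, East 11, West 3, Central 14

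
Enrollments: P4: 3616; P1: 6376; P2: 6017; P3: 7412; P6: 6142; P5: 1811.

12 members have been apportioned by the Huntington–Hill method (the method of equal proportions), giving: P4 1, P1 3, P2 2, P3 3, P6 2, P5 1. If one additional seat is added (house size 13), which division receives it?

Priority for the next seat is population ÷ (√(s·(s+1))).
Priorities: P4 2556.898, P1 1840.593, P2 2456.430, P3 2139.660, P6 2507.461, P5 1280.570.
Highest priority: P4.

P4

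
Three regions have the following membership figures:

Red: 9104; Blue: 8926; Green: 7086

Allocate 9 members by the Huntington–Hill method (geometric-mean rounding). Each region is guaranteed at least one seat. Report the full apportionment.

Red=3, Blue=3, Green=3

With divisor 2760: modified quotas Red 3.299, Blue 3.234, Green 2.567.
Geometric-mean thresholds: Red √(3·4)=3.464, Blue √(3·4)=3.464, Green √(2·3)=2.449.
Each quota rounded against its threshold gives Red 3, Blue 3, Green 3 (total 9).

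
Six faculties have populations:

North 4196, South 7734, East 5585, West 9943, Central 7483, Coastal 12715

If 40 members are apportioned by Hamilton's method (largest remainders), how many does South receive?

6

Standard divisor: 47656 ÷ 40 ≈ 1191.4.
Standard quotas: North 3.5219, South 6.4915, East 4.6878, West 8.3456, Central 6.2808, Coastal 10.6723.
Lower quotas: North 3, South 6, East 4, West 8, Central 6, Coastal 10 (sum 37, leaving 3 seats).
Remainders in descending order: East 0.6878, Coastal 0.6723, North 0.5219, South 0.4915, West 0.3456, Central 0.2808.
The surplus seats go to East, Coastal, North.
South receives 6.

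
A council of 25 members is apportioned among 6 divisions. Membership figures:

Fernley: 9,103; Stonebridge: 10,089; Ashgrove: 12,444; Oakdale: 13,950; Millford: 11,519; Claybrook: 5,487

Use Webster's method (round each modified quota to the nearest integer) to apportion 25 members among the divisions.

Standard divisor 62592/25 ≈ 2503.68; standard quotas: Fernley 3.636, Stonebridge 4.030, Ashgrove 4.970, Oakdale 5.572, Millford 4.601, Claybrook 2.192.
Rounding to the nearest integer gives 4, 4, 5, 6, 5, 2 = 26 seats, so the divisor must be adjusted.
With modified divisor 2548: modified quotas Fernley 3.573, Stonebridge 3.960, Ashgrove 4.884, Oakdale 5.475, Millford 4.521, Claybrook 2.153.
Rounding to the nearest integer: Fernley 4, Stonebridge 4, Ashgrove 5, Oakdale 5, Millford 5, Claybrook 2 (total 25).

Fernley 4, Stonebridge 4, Ashgrove 5, Oakdale 5, Millford 5, Claybrook 2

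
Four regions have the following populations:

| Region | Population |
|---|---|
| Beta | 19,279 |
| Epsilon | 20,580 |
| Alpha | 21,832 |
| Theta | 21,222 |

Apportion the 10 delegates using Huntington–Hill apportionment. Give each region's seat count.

Beta 2, Epsilon 2, Alpha 3, Theta 3

With divisor 8533: modified quotas Beta 2.259, Epsilon 2.412, Alpha 2.559, Theta 2.487.
Geometric-mean thresholds: Beta √(2·3)=2.449, Epsilon √(2·3)=2.449, Alpha √(2·3)=2.449, Theta √(2·3)=2.449.
Each quota rounded against its threshold gives Beta 2, Epsilon 2, Alpha 3, Theta 3 (total 10).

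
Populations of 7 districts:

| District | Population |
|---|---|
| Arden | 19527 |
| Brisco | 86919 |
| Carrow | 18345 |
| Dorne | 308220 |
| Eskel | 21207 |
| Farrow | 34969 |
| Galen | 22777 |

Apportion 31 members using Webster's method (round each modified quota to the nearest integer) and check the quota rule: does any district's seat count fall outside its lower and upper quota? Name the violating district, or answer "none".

Dorne

Standard quotas: Arden 1.182, Brisco 5.263, Carrow 1.111, Dorne 18.663, Eskel 1.284, Farrow 2.117, Galen 1.379.
Webster allocation: Arden 1, Brisco 5, Carrow 1, Dorne 20, Eskel 1, Farrow 2, Galen 1.
Dorne has quota 18.663 (lower 18, upper 19) but receives 20 — outside the quota interval.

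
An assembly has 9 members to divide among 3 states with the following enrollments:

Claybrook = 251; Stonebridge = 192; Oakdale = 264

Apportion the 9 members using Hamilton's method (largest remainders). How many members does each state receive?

Claybrook=3, Stonebridge=3, Oakdale=3

The standard divisor is 707/9 ≈ 78.556.
Standard quotas: Claybrook 3.195, Stonebridge 2.444, Oakdale 3.361.
Lower quotas: Claybrook 3, Stonebridge 2, Oakdale 3 (sum 8, leaving 1 seat).
Remainders in descending order: Stonebridge 0.444, Oakdale 0.361, Claybrook 0.195.
The surplus seat goes to Stonebridge.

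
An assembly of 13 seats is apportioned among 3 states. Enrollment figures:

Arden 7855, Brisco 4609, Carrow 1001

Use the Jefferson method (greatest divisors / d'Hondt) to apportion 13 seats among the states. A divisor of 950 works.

With modified divisor 950: modified quotas Arden 8.268, Brisco 4.852, Carrow 1.054.
Rounding down: Arden 8, Brisco 4, Carrow 1 (total 13).

Arden: 8; Brisco: 4; Carrow: 1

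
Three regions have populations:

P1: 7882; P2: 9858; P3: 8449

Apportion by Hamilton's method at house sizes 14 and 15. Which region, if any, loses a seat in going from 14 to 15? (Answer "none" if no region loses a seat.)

none

At 14 seats: P1 4, P2 5, P3 5.
At 15 seats: P1 4, P2 6, P3 5.
No region's allocation decreased.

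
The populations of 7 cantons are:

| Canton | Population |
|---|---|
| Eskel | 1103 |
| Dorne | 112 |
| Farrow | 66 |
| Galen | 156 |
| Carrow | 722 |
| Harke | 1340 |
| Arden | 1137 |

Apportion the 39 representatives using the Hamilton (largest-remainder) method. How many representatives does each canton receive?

The standard divisor is 4636/39 ≈ 118.872.
Standard quotas: Eskel 9.279, Dorne 0.942, Farrow 0.555, Galen 1.312, Carrow 6.074, Harke 11.273, Arden 9.565.
Lower quotas: Eskel 9, Dorne 0, Farrow 0, Galen 1, Carrow 6, Harke 11, Arden 9 (sum 36, leaving 3 seats).
Remainders in descending order: Dorne 0.942, Arden 0.565, Farrow 0.555, Galen 0.312, Eskel 0.279, Harke 0.273, Carrow 0.074.
Largest remainders: Dorne, Arden, Farrow receive the extra seats.

Eskel: 9, Dorne: 1, Farrow: 1, Galen: 1, Carrow: 6, Harke: 11, Arden: 10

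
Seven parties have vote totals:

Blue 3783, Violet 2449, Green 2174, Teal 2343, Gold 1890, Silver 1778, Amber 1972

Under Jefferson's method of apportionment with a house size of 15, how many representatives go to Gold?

2

Standard divisor 16389/15 ≈ 1092.6; standard quotas: Blue 3.462, Violet 2.241, Green 1.990, Teal 2.144, Gold 1.730, Silver 1.627, Amber 1.805.
Rounding down gives 3, 2, 1, 2, 1, 1, 1 = 11 seats, so the divisor must be adjusted.
With modified divisor 900: modified quotas Blue 4.203, Violet 2.721, Green 2.416, Teal 2.603, Gold 2.100, Silver 1.976, Amber 2.191.
Rounding down: Blue 4, Violet 2, Green 2, Teal 2, Gold 2, Silver 1, Amber 2 (total 15).
Gold receives 2.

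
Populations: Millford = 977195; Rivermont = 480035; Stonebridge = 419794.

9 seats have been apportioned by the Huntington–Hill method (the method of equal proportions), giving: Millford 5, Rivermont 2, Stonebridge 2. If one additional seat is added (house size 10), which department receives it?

Rivermont

Priority for the next seat is population ÷ (√(s·(s+1))).
Priorities: Millford 178410.582, Rivermont 195973.468, Stonebridge 171380.183.
Highest priority: Rivermont.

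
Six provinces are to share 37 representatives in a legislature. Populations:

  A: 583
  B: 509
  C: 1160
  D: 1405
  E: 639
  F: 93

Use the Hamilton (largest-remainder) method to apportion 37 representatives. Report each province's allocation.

Standard divisor: 4389 ÷ 37 ≈ 118.622.
Standard quotas: A 4.915, B 4.291, C 9.779, D 11.844, E 5.387, F 0.784.
Lower quotas: A 4, B 4, C 9, D 11, E 5, F 0 (sum 33, leaving 4 seats).
Remainders in descending order: A 0.915, D 0.844, F 0.784, C 0.779, E 0.387, B 0.291.
The surplus seats go to A, D, F, C.

A 5; B 4; C 10; D 12; E 5; F 1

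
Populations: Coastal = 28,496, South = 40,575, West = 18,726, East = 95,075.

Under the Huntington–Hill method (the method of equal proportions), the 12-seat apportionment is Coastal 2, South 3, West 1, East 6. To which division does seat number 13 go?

Priority for the next seat is population ÷ (√(s·(s+1))).
Priorities: Coastal 11633.443, South 11712.994, West 13241.282, East 14670.391.
Highest priority: East.

East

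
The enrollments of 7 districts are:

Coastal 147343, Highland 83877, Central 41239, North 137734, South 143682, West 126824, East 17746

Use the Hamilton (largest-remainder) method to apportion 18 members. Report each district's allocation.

Coastal: 4; Highland: 2; Central: 1; North: 4; South: 4; West: 3; East: 0

Standard divisor: 698445 ÷ 18 ≈ 38802.5.
Standard quotas: Coastal 3.7973, Highland 2.1616, Central 1.0628, North 3.5496, South 3.7029, West 3.2684, East 0.4573.
Lower quotas: Coastal 3, Highland 2, Central 1, North 3, South 3, West 3, East 0 (sum 15, leaving 3 seats).
Remainders in descending order: Coastal 0.7973, South 0.7029, North 0.5496, East 0.4573, West 0.2684, Highland 0.1616, Central 0.0628.
Largest remainders: Coastal, South, North receive the extra seats.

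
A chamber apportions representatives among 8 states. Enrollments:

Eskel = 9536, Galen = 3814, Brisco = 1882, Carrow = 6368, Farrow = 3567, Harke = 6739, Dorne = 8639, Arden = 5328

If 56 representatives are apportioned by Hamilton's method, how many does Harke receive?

8

Total 45873; standard divisor 45873/56 ≈ 819.161.
Standard quotas: Eskel 11.6412, Galen 4.6560, Brisco 2.2975, Carrow 7.7738, Farrow 4.3545, Harke 8.2267, Dorne 10.5462, Arden 6.5042.
Lower quotas: Eskel 11, Galen 4, Brisco 2, Carrow 7, Farrow 4, Harke 8, Dorne 10, Arden 6 (sum 52, leaving 4 seats).
Remainders in descending order: Carrow 0.7738, Galen 0.6560, Eskel 0.6412, Dorne 0.5462, Arden 0.5042, Farrow 0.3545, Brisco 0.2975, Harke 0.2267.
Largest remainders: Carrow, Galen, Eskel, Dorne receive the extra seats.
Harke receives 8.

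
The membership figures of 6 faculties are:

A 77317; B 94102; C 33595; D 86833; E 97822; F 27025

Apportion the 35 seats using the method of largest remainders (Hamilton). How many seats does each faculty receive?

The standard divisor is 416694/35 ≈ 11905.543.
Standard quotas: A 6.4942, B 7.9040, C 2.8218, D 7.2935, E 8.2165, F 2.2700.
Lower quotas: A 6, B 7, C 2, D 7, E 8, F 2 (sum 32, leaving 3 seats).
Remainders in descending order: B 0.9040, C 0.8218, A 0.4942, D 0.2935, F 0.2700, E 0.2165.
Largest remainders: B, C, A receive the extra seats.

A=7, B=8, C=3, D=7, E=8, F=2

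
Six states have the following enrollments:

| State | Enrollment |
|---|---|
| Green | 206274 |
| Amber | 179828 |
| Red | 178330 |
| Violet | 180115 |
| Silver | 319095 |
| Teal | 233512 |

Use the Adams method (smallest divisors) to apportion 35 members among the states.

Standard divisor 1297154/35 ≈ 37061.543; standard quotas: Green 5.566, Amber 4.852, Red 4.812, Violet 4.860, Silver 8.610, Teal 6.301.
Rounding up gives 6, 5, 5, 5, 9, 7 = 37 seats, so the divisor must be adjusted.
With modified divisor 40600: modified quotas Green 5.081, Amber 4.429, Red 4.392, Violet 4.436, Silver 7.859, Teal 5.752.
Rounding up: Green 6, Amber 5, Red 5, Violet 5, Silver 8, Teal 6 (total 35).

Green=6, Amber=5, Red=5, Violet=5, Silver=8, Teal=6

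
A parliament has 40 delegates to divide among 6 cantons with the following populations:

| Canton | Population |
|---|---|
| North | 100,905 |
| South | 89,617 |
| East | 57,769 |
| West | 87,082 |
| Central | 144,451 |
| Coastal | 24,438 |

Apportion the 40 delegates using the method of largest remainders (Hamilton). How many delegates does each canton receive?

The standard divisor is 504262/40 ≈ 12606.55.
Standard quotas: North 8.0042, South 7.1088, East 4.5825, West 6.9077, Central 11.4584, Coastal 1.9385.
Lower quotas: North 8, South 7, East 4, West 6, Central 11, Coastal 1 (sum 37, leaving 3 seats).
Remainders in descending order: Coastal 0.9385, West 0.9077, East 0.5825, Central 0.4584, South 0.1088, North 0.0042.
The surplus seats go to Coastal, West, East.

North 8, South 7, East 5, West 7, Central 11, Coastal 2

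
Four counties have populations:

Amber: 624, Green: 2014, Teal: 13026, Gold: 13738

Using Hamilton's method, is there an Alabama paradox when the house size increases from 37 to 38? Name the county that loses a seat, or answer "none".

At 37 seats: Amber 1, Green 3, Teal 16, Gold 17.
At 38 seats: Amber 1, Green 2, Teal 17, Gold 18.
Green drops from 3 to 2.

Green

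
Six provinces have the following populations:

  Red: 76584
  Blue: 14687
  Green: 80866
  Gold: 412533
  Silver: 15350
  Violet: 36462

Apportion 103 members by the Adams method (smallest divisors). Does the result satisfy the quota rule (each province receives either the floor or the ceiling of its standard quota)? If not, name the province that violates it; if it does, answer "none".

Standard quotas: Red 12.393, Blue 2.377, Green 13.086, Gold 66.759, Silver 2.484, Violet 5.901.
Adams allocation: Red 13, Blue 3, Green 13, Gold 65, Silver 3, Violet 6.
Gold has quota 66.759 (lower 66, upper 67) but receives 65 — outside the quota interval.

Gold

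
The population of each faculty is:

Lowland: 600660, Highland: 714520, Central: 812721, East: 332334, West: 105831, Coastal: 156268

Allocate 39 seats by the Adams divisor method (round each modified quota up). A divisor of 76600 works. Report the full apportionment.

Lowland 8, Highland 10, Central 11, East 5, West 2, Coastal 3

With modified divisor 76600: modified quotas Lowland 7.842, Highland 9.328, Central 10.610, East 4.339, West 1.382, Coastal 2.040.
Rounding up: Lowland 8, Highland 10, Central 11, East 5, West 2, Coastal 3 (total 39).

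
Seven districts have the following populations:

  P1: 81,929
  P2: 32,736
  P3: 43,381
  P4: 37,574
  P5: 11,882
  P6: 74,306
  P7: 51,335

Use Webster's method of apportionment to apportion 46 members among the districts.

P1 11, P2 5, P3 6, P4 5, P5 2, P6 10, P7 7

Standard divisor 333143/46 ≈ 7242.239; standard quotas: P1 11.313, P2 4.520, P3 5.990, P4 5.188, P5 1.641, P6 10.260, P7 7.088.
Rounding to the nearest integer gives P1 11, P2 5, P3 6, P4 5, P5 2, P6 10, P7 7 — total 46, matching the house size, so no adjustment is needed.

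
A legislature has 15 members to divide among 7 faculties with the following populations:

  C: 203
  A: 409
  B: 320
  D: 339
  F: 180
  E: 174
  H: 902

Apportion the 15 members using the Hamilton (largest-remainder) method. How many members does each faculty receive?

C 1, A 3, B 2, D 2, F 1, E 1, H 5

Standard divisor: 2527 ÷ 15 ≈ 168.467.
Standard quotas: C 1.205, A 2.428, B 1.899, D 2.012, F 1.068, E 1.033, H 5.354.
Lower quotas: C 1, A 2, B 1, D 2, F 1, E 1, H 5 (sum 13, leaving 2 seats).
Remainders in descending order: B 0.899, A 0.428, H 0.354, C 0.205, F 0.068, E 0.033, D 0.012.
Largest remainders: B, A receive the extra seats.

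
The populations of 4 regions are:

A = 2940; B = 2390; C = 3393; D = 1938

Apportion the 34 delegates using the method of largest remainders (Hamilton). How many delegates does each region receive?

The standard divisor is 10661/34 ≈ 313.559.
Standard quotas: A 9.376, B 7.622, C 10.821, D 6.181.
Lower quotas: A 9, B 7, C 10, D 6 (sum 32, leaving 2 seats).
Remainders in descending order: C 0.821, B 0.622, A 0.376, D 0.181.
The surplus seats go to C, B.

A 9; B 8; C 11; D 6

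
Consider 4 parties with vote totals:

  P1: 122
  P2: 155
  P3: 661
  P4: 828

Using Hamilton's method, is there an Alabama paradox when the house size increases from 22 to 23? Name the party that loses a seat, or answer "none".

P1

At 22 seats: P1 2, P2 2, P3 8, P4 10.
At 23 seats: P1 1, P2 2, P3 9, P4 11.
P1 drops from 2 to 1.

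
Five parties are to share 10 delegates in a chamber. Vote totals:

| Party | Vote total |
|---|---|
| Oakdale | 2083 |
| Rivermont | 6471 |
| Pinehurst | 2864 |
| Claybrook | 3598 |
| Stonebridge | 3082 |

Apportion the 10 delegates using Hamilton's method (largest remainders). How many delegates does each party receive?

Oakdale 1, Rivermont 3, Pinehurst 2, Claybrook 2, Stonebridge 2

Standard divisor: 18098 ÷ 10 ≈ 1809.8.
Standard quotas: Oakdale 1.1510, Rivermont 3.5755, Pinehurst 1.5825, Claybrook 1.9881, Stonebridge 1.7030.
Lower quotas: Oakdale 1, Rivermont 3, Pinehurst 1, Claybrook 1, Stonebridge 1 (sum 7, leaving 3 seats).
Remainders in descending order: Claybrook 0.9881, Stonebridge 0.7030, Pinehurst 0.5825, Rivermont 0.5755, Oakdale 0.1510.
The surplus seats go to Claybrook, Stonebridge, Pinehurst.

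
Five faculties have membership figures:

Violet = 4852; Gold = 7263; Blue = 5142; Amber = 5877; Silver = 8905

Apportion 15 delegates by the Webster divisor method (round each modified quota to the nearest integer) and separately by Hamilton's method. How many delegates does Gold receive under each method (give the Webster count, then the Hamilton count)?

Webster: Violet 2, Gold 4, Blue 2, Amber 3, Silver 4.
Hamilton: Violet 2, Gold 3, Blue 3, Amber 3, Silver 4.
Gold gets 4 under Webster and 3 under Hamilton.

4 and 3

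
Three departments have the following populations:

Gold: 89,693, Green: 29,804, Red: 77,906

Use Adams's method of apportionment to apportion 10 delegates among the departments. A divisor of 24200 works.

Gold 4; Green 2; Red 4

With modified divisor 24200: modified quotas Gold 3.706, Green 1.232, Red 3.219.
Rounding up: Gold 4, Green 2, Red 4 (total 10).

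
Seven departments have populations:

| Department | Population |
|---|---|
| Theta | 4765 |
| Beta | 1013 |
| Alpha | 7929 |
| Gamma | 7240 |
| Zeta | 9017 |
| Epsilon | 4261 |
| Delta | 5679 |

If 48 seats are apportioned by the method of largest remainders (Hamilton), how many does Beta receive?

1

Total 39904; standard divisor 39904/48 ≈ 831.333.
Standard quotas: Theta 5.7318, Beta 1.2185, Alpha 9.5377, Gamma 8.7089, Zeta 10.8464, Epsilon 5.1255, Delta 6.8312.
Lower quotas: Theta 5, Beta 1, Alpha 9, Gamma 8, Zeta 10, Epsilon 5, Delta 6 (sum 44, leaving 4 seats).
Remainders in descending order: Zeta 0.8464, Delta 0.8312, Theta 0.7318, Gamma 0.7089, Alpha 0.5377, Beta 0.2185, Epsilon 0.1255.
Largest remainders: Zeta, Delta, Theta, Gamma receive the extra seats.
Beta receives 1.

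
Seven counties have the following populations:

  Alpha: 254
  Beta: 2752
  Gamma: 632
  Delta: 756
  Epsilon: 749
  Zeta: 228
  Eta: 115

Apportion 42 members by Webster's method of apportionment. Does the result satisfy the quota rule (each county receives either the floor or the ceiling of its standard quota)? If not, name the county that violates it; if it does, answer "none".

Beta

Standard quotas: Alpha 1.945, Beta 21.069, Gamma 4.838, Delta 5.788, Epsilon 5.734, Zeta 1.746, Eta 0.880.
Webster allocation: Alpha 2, Beta 20, Gamma 5, Delta 6, Epsilon 6, Zeta 2, Eta 1.
Beta has quota 21.069 (lower 21, upper 22) but receives 20 — outside the quota interval.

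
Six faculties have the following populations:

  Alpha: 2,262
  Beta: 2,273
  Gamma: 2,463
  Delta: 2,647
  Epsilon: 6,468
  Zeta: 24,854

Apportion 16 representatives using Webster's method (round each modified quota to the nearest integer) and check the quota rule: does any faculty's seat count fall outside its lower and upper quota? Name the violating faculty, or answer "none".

Standard quotas: Alpha 0.883, Beta 0.888, Gamma 0.962, Delta 1.034, Epsilon 2.526, Zeta 9.707.
Webster allocation: Alpha 1, Beta 1, Gamma 1, Delta 1, Epsilon 2, Zeta 10.
Every allocation lies between the lower and upper quota.

none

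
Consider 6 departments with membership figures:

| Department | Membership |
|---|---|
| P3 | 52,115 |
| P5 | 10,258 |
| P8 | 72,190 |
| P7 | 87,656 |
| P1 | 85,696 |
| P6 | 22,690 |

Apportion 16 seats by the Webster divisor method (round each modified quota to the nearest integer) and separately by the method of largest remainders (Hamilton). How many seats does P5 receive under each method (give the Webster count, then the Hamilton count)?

Webster: P3 3, P5 0, P8 4, P7 4, P1 4, P6 1.
Hamilton: P3 3, P5 1, P8 3, P7 4, P1 4, P6 1.
P5 gets 0 under Webster and 1 under Hamilton.

0 and 1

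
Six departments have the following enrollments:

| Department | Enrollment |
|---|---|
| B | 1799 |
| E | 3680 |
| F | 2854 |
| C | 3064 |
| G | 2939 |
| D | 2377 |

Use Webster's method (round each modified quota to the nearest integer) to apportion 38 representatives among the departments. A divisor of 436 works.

With modified divisor 436: modified quotas B 4.126, E 8.440, F 6.546, C 7.028, G 6.741, D 5.452.
Rounding to the nearest integer: B 4, E 8, F 7, C 7, G 7, D 5 (total 38).

B 4; E 8; F 7; C 7; G 7; D 5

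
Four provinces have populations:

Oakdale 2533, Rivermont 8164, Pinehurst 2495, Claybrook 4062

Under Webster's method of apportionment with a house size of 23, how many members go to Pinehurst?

Standard divisor 17254/23 ≈ 750.174; standard quotas: Oakdale 3.377, Rivermont 10.883, Pinehurst 3.326, Claybrook 5.415.
Rounding to the nearest integer gives 3, 11, 3, 5 = 22 seats, so the divisor must be adjusted.
With modified divisor 730: modified quotas Oakdale 3.470, Rivermont 11.184, Pinehurst 3.418, Claybrook 5.564.
Rounding to the nearest integer: Oakdale 3, Rivermont 11, Pinehurst 3, Claybrook 6 (total 23).
Pinehurst receives 3.

3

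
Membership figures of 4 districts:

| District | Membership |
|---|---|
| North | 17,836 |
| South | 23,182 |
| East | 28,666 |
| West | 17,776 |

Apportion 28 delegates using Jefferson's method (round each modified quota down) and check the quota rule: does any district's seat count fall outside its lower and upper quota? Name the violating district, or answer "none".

none

Standard quotas: North 5.710, South 7.422, East 9.177, West 5.691.
Jefferson allocation: North 6, South 7, East 9, West 6.
Every allocation lies between the lower and upper quota.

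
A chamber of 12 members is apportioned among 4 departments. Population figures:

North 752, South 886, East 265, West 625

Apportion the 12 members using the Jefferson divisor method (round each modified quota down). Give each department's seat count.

North: 4; South: 4; East: 1; West: 3

Standard divisor 2528/12 ≈ 210.667; standard quotas: North 3.570, South 4.206, East 1.258, West 2.967.
Rounding down gives 3, 4, 1, 2 = 10 seats, so the divisor must be adjusted.
With modified divisor 180: modified quotas North 4.178, South 4.922, East 1.472, West 3.472.
Rounding down: North 4, South 4, East 1, West 3 (total 12).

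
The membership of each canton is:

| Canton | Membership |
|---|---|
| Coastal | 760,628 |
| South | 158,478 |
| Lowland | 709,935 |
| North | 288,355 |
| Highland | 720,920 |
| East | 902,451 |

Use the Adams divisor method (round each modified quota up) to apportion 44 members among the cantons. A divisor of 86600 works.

With modified divisor 86600: modified quotas Coastal 8.783, South 1.830, Lowland 8.198, North 3.330, Highland 8.325, East 10.421.
Rounding up: Coastal 9, South 2, Lowland 9, North 4, Highland 9, East 11 (total 44).

Coastal=9; South=2; Lowland=9; North=4; Highland=9; East=11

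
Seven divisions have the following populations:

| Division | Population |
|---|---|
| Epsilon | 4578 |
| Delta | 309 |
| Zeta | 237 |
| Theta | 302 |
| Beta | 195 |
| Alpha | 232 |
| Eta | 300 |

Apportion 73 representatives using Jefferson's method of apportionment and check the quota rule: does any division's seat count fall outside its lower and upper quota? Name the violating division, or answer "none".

Epsilon

Standard quotas: Epsilon 54.314, Delta 3.666, Zeta 2.812, Theta 3.583, Beta 2.314, Alpha 2.752, Eta 3.559.
Jefferson allocation: Epsilon 57, Delta 3, Zeta 3, Theta 3, Beta 2, Alpha 2, Eta 3.
Epsilon has quota 54.314 (lower 54, upper 55) but receives 57 — outside the quota interval.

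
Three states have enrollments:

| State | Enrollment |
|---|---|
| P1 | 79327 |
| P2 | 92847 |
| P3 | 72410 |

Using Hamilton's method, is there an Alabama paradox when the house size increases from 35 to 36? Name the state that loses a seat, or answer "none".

P3

At 35 seats: P1 11, P2 13, P3 11.
At 36 seats: P1 12, P2 14, P3 10.
P3 drops from 11 to 10.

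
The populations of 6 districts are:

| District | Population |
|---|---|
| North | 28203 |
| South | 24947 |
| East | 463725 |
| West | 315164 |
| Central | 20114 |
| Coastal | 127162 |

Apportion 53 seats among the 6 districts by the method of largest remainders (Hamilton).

Total 979315; standard divisor 979315/53 ≈ 18477.642.
Standard quotas: North 1.5263, South 1.3501, East 25.0965, West 17.0565, Central 1.0886, Coastal 6.8819.
Lower quotas: North 1, South 1, East 25, West 17, Central 1, Coastal 6 (sum 51, leaving 2 seats).
Remainders in descending order: Coastal 0.8819, North 0.5263, South 0.3501, East 0.0965, Central 0.0886, West 0.0565.
The surplus seats go to Coastal, North.

North 2; South 1; East 25; West 17; Central 1; Coastal 7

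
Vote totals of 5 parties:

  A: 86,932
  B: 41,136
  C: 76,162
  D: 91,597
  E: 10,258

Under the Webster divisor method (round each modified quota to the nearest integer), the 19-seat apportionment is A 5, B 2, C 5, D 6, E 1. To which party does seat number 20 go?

Priority for the next seat is population ÷ (current seats + 0.5).
Priorities: A 15805.818, B 16454.400, C 13847.636, D 14091.846, E 6838.667.
Highest priority: B.

B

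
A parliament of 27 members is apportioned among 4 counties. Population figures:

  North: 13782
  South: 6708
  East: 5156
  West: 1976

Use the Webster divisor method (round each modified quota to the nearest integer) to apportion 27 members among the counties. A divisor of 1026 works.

North 13, South 7, East 5, West 2

With modified divisor 1026: modified quotas North 13.433, South 6.538, East 5.025, West 1.926.
Rounding to the nearest integer: North 13, South 7, East 5, West 2 (total 27).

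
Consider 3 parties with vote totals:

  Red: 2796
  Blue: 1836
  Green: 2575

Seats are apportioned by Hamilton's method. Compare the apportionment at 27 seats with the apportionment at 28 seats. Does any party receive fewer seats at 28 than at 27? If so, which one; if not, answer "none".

At 27 seats: Red 10, Blue 7, Green 10.
At 28 seats: Red 11, Blue 7, Green 10.
No party's allocation decreased.

none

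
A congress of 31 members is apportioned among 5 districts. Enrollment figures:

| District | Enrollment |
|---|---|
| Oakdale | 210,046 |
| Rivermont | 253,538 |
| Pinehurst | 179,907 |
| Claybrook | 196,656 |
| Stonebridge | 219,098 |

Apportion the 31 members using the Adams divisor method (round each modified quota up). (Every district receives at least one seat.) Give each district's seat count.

Oakdale 6, Rivermont 7, Pinehurst 5, Claybrook 6, Stonebridge 7

Standard divisor 1059245/31 ≈ 34169.194; standard quotas: Oakdale 6.147, Rivermont 7.420, Pinehurst 5.265, Claybrook 5.755, Stonebridge 6.412.
Rounding up gives 7, 8, 6, 6, 7 = 34 seats, so the divisor must be adjusted.
With modified divisor 36370: modified quotas Oakdale 5.775, Rivermont 6.971, Pinehurst 4.947, Claybrook 5.407, Stonebridge 6.024.
Rounding up: Oakdale 6, Rivermont 7, Pinehurst 5, Claybrook 6, Stonebridge 7 (total 31).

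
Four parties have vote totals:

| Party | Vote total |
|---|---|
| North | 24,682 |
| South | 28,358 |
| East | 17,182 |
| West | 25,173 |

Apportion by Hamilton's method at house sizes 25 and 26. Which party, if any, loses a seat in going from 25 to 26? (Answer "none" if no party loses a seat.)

At 25 seats: North 6, South 7, East 5, West 7.
At 26 seats: North 7, South 8, East 4, West 7.
East drops from 5 to 4.

East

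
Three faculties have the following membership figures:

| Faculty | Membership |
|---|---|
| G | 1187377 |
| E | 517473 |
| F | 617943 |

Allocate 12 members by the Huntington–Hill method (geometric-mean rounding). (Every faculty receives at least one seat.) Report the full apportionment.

G 6; E 3; F 3

With divisor 197237: modified quotas G 6.020, E 2.624, F 3.133.
Geometric-mean thresholds: G √(6·7)=6.481, E √(2·3)=2.449, F √(3·4)=3.464.
Each quota rounded against its threshold gives G 6, E 3, F 3 (total 12).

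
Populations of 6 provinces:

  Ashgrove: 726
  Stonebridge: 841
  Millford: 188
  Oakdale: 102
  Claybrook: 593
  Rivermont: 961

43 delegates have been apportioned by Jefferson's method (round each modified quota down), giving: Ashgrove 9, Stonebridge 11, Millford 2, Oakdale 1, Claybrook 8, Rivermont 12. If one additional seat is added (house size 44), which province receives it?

Priority for the next seat is population ÷ (current seats + 1).
Priorities: Ashgrove 72.600, Stonebridge 70.083, Millford 62.667, Oakdale 51.000, Claybrook 65.889, Rivermont 73.923.
Highest priority: Rivermont.

Rivermont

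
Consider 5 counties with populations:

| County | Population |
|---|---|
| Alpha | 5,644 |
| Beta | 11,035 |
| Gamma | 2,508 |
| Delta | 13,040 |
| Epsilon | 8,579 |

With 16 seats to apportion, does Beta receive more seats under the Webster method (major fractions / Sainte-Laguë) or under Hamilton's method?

Webster: Alpha 2, Beta 5, Gamma 1, Delta 5, Epsilon 3.
Hamilton: Alpha 2, Beta 4, Gamma 1, Delta 5, Epsilon 4.
Beta gets 5 under Webster and 4 under Hamilton.

Webster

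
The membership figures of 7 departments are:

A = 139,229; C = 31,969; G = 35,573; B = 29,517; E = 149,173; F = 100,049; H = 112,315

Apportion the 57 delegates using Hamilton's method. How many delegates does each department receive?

The standard divisor is 597825/57 ≈ 10488.158.
Standard quotas: A 13.2749, C 3.0481, G 3.3917, B 2.8143, E 14.2230, F 9.5392, H 10.7087.
Lower quotas: A 13, C 3, G 3, B 2, E 14, F 9, H 10 (sum 54, leaving 3 seats).
Remainders in descending order: B 0.8143, H 0.7087, F 0.5392, G 0.3917, A 0.2749, E 0.2230, C 0.0481.
The surplus seats go to B, H, F.

A 13, C 3, G 3, B 3, E 14, F 10, H 11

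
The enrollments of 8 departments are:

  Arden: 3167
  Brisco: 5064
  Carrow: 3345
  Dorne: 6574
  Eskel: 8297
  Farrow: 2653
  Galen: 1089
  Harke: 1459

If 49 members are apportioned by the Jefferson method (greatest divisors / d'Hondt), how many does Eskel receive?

13

Standard divisor 31648/49 ≈ 645.878; standard quotas: Arden 4.903, Brisco 7.840, Carrow 5.179, Dorne 10.178, Eskel 12.846, Farrow 4.108, Galen 1.686, Harke 2.259.
Rounding down gives 4, 7, 5, 10, 12, 4, 1, 2 = 45 seats, so the divisor must be adjusted.
With modified divisor 595: modified quotas Arden 5.323, Brisco 8.511, Carrow 5.622, Dorne 11.049, Eskel 13.945, Farrow 4.459, Galen 1.830, Harke 2.452.
Rounding down: Arden 5, Brisco 8, Carrow 5, Dorne 11, Eskel 13, Farrow 4, Galen 1, Harke 2 (total 49).
Eskel receives 13.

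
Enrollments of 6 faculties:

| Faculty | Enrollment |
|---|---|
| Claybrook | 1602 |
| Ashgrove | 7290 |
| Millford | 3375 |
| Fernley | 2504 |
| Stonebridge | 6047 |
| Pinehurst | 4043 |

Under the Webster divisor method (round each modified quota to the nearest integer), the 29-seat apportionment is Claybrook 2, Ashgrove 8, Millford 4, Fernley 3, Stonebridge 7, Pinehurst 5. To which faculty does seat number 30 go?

Priority for the next seat is population ÷ (current seats + 0.5).
Priorities: Claybrook 640.800, Ashgrove 857.647, Millford 750.000, Fernley 715.429, Stonebridge 806.267, Pinehurst 735.091.
Highest priority: Ashgrove.

Ashgrove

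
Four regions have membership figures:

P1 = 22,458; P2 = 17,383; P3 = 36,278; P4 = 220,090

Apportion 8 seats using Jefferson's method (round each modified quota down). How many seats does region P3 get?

Standard divisor 296209/8 ≈ 37026.125; standard quotas: P1 0.607, P2 0.469, P3 0.980, P4 5.944.
Rounding down gives 0, 0, 0, 5 = 5 seats, so the divisor must be adjusted.
With modified divisor 29500: modified quotas P1 0.761, P2 0.589, P3 1.230, P4 7.461.
Rounding down: P1 0, P2 0, P3 1, P4 7 (total 8).
P3 receives 1.

1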